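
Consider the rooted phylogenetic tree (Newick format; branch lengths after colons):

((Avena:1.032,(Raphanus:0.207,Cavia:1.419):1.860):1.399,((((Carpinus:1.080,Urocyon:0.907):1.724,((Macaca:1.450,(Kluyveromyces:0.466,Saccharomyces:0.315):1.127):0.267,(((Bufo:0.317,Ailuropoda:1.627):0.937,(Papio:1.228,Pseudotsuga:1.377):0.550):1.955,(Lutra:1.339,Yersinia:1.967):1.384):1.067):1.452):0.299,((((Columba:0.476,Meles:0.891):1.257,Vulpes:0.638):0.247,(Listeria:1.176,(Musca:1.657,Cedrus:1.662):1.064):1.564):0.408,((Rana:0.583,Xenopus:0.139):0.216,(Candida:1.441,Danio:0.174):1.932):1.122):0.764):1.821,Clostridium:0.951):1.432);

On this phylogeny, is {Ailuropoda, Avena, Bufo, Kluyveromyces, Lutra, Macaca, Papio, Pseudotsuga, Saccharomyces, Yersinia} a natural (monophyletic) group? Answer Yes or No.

The MRCA of the listed taxa is the root, so the smallest clade containing them is the whole tree.
That clade also contains Candida, Carpinus, Cavia, Cedrus, Clostridium, Columba, Danio, Listeria, Meles, Musca, Rana, Raphanus, Urocyon, Vulpes, Xenopus, which are not in the proposed group, so the group is not monophyletic.

No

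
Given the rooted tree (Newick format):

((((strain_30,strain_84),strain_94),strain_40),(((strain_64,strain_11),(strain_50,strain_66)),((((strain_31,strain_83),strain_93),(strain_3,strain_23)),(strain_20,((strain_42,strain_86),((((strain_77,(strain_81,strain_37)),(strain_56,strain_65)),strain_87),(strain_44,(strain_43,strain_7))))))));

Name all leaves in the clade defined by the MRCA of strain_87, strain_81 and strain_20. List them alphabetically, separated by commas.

strain_20, strain_37, strain_42, strain_43, strain_44, strain_56, strain_65, strain_7, strain_77, strain_81, strain_86, strain_87

Tracing strain_87: it sits inside (((strain_77,(strain_81,strain_37)),(strain_56,strain_65)),strain_87).
Tracing strain_81: it sits inside (strain_81,strain_37).
Tracing strain_20: it sits inside (strain_20,((strain_42,strain_86),((((strain_77,(strain_81,strain_37)),(strain_56,strain_65)),strain_87),(strain_44,(strain_43,strain_7))))).
The smallest clade enclosing all 3 is (strain_20,((strain_42,strain_86),((((strain_77,(strain_81,strain_37)),(strain_56,strain_65)),strain_87),(strain_44,(strain_43,strain_7))))); the answer is its 12 terminal taxa in alphabetical order.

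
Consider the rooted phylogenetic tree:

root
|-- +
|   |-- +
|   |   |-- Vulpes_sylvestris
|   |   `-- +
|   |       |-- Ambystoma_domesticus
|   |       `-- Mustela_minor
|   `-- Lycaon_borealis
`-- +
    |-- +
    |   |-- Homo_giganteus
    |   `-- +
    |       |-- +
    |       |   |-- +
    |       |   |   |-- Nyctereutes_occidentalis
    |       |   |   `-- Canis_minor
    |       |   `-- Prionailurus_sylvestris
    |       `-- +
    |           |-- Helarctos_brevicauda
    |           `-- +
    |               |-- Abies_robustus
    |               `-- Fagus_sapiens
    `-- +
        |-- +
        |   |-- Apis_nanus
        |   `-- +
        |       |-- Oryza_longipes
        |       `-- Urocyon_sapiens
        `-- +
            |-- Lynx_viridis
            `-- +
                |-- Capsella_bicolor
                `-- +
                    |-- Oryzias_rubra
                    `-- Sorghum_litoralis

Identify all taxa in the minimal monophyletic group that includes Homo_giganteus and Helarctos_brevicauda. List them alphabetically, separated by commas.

Tracing Homo_giganteus: it sits inside (Homo_giganteus,(((Nyctereutes_occidentalis,Canis_minor),Prionailurus_sylvestris),(Helarctos_brevicauda,(Abies_robustus,Fagus_sapiens)))).
Tracing Helarctos_brevicauda: it sits inside (Helarctos_brevicauda,(Abies_robustus,Fagus_sapiens)).
The smallest clade enclosing both is (Homo_giganteus,(((Nyctereutes_occidentalis,Canis_minor),Prionailurus_sylvestris),(Helarctos_brevicauda,(Abies_robustus,Fagus_sapiens)))); the answer is its 7 terminal taxa in alphabetical order.

Abies_robustus, Canis_minor, Fagus_sapiens, Helarctos_brevicauda, Homo_giganteus, Nyctereutes_occidentalis, Prionailurus_sylvestris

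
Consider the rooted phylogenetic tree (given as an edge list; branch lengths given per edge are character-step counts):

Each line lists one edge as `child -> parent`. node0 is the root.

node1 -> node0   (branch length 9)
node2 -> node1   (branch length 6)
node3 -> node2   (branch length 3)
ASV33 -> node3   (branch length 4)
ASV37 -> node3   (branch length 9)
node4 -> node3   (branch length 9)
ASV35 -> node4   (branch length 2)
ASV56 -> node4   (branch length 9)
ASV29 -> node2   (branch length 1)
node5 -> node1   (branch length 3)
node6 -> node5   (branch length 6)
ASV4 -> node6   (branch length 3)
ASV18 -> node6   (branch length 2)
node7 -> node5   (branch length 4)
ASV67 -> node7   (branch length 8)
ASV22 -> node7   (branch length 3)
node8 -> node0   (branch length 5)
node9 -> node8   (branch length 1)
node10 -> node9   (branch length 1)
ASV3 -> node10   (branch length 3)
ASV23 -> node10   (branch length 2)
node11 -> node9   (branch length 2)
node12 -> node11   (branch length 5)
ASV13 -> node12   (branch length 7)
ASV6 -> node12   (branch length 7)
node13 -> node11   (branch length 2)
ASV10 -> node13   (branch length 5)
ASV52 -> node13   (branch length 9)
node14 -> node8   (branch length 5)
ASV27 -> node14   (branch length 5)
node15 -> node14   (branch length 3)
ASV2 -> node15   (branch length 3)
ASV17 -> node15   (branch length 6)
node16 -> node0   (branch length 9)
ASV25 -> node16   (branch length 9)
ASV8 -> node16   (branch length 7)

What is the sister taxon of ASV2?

ASV17

ASV2 attaches to the tree at the node subtending (ASV2,ASV17).
The other lineage descending from that same node — the sister group — is the single tip ASV17.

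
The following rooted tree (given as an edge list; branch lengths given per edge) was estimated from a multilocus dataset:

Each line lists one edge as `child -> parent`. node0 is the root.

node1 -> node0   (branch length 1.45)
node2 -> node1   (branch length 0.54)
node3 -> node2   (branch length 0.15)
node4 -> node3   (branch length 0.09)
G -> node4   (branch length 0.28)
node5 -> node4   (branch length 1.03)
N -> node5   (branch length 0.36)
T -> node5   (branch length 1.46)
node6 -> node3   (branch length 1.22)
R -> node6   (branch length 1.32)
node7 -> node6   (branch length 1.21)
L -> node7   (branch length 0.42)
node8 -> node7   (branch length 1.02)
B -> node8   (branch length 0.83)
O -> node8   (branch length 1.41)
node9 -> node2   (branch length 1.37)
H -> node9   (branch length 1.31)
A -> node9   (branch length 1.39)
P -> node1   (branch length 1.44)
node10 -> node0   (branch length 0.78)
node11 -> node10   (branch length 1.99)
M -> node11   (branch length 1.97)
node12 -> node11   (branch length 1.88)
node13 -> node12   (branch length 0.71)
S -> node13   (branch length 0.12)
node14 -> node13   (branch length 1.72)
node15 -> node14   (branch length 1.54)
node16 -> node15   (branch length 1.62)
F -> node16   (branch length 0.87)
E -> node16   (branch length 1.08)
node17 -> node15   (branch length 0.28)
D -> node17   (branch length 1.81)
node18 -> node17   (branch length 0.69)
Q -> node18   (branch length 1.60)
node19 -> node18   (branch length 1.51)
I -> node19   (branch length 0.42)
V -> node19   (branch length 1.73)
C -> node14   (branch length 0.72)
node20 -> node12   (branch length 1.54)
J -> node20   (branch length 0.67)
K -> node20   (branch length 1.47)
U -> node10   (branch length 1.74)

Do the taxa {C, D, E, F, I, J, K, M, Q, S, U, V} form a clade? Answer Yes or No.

The most recent common ancestor of these taxa subtends ((M,((S,(((F,E),(D,(Q,(I,V)))),C)),(J,K))),U).
That clade has exactly 12 tips — every listed taxon and nothing else — so the group is monophyletic.

Yes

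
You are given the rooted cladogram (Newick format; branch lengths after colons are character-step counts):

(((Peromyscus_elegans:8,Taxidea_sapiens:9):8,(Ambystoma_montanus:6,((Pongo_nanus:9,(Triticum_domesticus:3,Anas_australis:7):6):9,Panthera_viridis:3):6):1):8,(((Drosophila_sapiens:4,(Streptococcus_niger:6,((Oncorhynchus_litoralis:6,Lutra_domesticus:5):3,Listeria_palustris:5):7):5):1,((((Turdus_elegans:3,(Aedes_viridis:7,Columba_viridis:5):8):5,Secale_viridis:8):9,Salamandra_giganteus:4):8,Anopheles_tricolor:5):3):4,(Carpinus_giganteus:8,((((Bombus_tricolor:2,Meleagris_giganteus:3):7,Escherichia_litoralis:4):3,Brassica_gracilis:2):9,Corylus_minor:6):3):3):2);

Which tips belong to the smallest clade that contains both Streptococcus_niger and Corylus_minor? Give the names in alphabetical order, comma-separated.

Aedes_viridis, Anopheles_tricolor, Bombus_tricolor, Brassica_gracilis, Carpinus_giganteus, Columba_viridis, Corylus_minor, Drosophila_sapiens, Escherichia_litoralis, Listeria_palustris, Lutra_domesticus, Meleagris_giganteus, Oncorhynchus_litoralis, Salamandra_giganteus, Secale_viridis, Streptococcus_niger, Turdus_elegans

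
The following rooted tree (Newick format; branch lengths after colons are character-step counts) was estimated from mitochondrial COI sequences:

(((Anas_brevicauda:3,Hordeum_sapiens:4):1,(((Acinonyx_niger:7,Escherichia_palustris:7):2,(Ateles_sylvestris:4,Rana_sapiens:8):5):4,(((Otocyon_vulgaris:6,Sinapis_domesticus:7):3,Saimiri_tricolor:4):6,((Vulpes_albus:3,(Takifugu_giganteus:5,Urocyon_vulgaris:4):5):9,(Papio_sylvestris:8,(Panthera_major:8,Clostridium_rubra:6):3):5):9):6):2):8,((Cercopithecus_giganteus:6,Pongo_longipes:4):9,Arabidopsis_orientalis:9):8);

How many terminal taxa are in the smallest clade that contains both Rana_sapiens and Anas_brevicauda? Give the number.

The MRCA of Rana_sapiens and Anas_brevicauda is the node subtending ((Anas_brevicauda,Hordeum_sapiens),(((Acinonyx_niger,Escherichia_palustris),(Ateles_sylvestris,Rana_sapiens)),(((Otocyon_vulgaris,Sinapis_domesticus),Saimiri_tricolor),((Vulpes_albus,(Takifugu_giganteus,Urocyon_vulgaris)),(Papio_sylvestris,(Panthera_major,Clostridium_rubra)))))).
That clade contains 15 terminal taxa: Acinonyx_niger, Anas_brevicauda, Ateles_sylvestris, Clostridium_rubra, Escherichia_palustris, Hordeum_sapiens, Otocyon_vulgaris, Panthera_major, Papio_sylvestris, Rana_sapiens, Saimiri_tricolor, Sinapis_domesticus, Takifugu_giganteus, Urocyon_vulgaris, Vulpes_albus.

15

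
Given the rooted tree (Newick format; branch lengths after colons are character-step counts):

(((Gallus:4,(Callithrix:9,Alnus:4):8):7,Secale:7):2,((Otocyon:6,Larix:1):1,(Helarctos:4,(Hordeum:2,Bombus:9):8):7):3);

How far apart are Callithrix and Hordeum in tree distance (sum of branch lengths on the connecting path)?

The path runs Callithrix → … → MRCA → … → Hordeum; the MRCA is the root of the tree.
Branch lengths along that path: 9 + 8 + 7 + 2 + 3 + 7 + 8 + 2 = 46.

46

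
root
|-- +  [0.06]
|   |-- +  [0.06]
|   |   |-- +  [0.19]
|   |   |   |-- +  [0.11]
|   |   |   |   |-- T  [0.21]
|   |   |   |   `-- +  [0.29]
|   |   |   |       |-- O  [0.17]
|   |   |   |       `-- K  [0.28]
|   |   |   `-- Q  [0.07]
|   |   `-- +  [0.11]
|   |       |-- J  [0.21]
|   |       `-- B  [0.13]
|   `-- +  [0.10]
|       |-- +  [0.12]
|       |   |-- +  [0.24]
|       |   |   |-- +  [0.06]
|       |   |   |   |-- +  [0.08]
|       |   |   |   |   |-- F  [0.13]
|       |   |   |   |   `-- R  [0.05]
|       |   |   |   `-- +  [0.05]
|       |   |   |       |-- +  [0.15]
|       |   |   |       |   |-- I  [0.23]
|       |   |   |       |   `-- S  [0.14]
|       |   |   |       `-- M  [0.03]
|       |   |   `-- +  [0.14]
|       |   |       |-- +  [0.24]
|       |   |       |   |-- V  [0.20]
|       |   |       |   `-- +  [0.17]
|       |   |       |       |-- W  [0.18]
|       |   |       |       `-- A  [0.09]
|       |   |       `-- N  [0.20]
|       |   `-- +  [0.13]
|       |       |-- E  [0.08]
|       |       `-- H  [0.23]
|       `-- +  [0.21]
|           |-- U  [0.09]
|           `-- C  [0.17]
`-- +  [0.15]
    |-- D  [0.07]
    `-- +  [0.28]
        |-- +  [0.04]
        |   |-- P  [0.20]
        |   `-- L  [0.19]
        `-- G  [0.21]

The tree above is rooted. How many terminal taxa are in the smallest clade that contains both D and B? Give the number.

23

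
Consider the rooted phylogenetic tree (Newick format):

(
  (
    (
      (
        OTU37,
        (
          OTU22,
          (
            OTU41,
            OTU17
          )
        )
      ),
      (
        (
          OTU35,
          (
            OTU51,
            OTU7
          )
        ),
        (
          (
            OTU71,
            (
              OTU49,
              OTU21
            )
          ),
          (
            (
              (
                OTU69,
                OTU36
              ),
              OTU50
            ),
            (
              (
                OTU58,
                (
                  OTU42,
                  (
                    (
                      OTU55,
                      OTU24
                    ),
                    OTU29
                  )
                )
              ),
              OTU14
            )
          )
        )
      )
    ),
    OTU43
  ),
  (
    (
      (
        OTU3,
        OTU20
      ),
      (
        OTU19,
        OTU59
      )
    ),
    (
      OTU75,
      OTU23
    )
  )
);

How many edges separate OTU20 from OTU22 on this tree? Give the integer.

9

The MRCA of OTU20 and OTU22 is the root of the tree.
From OTU20 up to that node: 4 branches. From OTU22 up to the same node: 5 branches. Total: 4 + 5 = 9.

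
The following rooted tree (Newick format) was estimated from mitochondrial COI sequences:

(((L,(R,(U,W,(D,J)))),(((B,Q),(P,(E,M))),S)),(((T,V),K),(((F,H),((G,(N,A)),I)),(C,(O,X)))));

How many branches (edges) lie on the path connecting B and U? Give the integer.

8

The MRCA of B and U is the node subtending ((L,(R,(U,W,(D,J)))),(((B,Q),(P,(E,M))),S)).
From B up to that node: 4 branches. From U up to the same node: 4 branches. Total: 4 + 4 = 8.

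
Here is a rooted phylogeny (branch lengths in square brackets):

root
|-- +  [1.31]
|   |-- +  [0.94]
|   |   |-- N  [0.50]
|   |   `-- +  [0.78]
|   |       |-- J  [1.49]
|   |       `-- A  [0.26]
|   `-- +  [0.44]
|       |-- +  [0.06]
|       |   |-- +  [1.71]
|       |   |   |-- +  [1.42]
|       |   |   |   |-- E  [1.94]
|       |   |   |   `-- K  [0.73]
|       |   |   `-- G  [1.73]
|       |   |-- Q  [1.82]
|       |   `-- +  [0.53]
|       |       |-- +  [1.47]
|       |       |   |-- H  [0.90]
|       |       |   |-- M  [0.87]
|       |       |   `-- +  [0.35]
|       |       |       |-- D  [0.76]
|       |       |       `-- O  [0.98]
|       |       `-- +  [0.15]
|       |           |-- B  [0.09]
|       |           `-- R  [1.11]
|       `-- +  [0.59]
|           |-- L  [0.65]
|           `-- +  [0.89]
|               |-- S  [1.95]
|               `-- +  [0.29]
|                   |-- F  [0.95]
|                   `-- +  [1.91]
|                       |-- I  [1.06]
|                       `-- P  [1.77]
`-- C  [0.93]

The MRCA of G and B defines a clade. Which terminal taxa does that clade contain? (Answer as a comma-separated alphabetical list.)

B, D, E, G, H, K, M, O, Q, R

Tracing G: it sits inside ((E,K),G).
Tracing B: it sits inside (B,R).
The smallest clade enclosing both is (((E,K),G),Q,((H,M,(D,O)),(B,R))); the answer is its 10 terminal taxa in alphabetical order.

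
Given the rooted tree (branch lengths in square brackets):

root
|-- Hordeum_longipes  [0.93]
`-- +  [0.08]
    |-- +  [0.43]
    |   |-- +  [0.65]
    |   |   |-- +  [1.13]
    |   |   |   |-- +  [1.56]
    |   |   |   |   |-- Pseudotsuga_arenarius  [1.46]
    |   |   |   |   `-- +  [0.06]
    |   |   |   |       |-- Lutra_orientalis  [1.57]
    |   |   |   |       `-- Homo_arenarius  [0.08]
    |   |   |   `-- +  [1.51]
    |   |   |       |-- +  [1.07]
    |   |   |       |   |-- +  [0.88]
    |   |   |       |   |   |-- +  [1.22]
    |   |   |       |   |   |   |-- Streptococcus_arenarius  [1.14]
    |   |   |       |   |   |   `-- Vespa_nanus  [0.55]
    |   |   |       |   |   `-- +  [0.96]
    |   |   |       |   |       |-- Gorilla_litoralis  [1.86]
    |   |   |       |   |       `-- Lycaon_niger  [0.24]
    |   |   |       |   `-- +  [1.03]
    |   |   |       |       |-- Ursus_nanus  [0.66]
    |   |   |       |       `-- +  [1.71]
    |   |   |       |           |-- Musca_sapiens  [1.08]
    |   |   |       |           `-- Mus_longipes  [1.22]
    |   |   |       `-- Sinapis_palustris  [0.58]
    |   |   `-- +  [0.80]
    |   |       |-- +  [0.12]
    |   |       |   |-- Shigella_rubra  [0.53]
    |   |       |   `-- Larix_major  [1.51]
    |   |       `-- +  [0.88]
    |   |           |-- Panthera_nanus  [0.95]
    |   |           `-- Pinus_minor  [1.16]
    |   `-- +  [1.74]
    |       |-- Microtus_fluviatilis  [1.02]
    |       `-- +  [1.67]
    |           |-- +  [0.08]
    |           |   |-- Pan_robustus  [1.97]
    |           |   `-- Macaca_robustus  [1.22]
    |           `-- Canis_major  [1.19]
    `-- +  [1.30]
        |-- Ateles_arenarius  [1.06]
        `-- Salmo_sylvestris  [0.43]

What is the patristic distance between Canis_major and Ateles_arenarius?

7.39

The path runs Canis_major → … → MRCA → … → Ateles_arenarius; the MRCA is the node subtending (((((Pseudotsuga_arenarius,(Lutra_orientalis,Homo_arenarius)),((((Streptococcus_arenarius,Vespa_nanus),(Gorilla_litoralis,Lycaon_niger)),(Ursus_nanus,(Musca_sapiens,Mus_longipes))),Sinapis_palustris)),((Shigella_rubra,Larix_major),(Panthera_nanus,Pinus_minor))),(Microtus_fluviatilis,((Pan_robustus,Macaca_robustus),Canis_major))),(Ateles_arenarius,Salmo_sylvestris)).
Branch lengths along that path: 1.19 + 1.67 + 1.74 + 0.43 + 1.30 + 1.06 = 7.39.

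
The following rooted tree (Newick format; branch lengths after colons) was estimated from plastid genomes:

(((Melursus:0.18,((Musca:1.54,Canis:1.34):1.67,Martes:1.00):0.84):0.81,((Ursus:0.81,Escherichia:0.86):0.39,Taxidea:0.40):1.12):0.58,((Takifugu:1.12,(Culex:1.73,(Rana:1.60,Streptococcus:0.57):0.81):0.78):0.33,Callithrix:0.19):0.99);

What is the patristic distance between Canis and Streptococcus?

The path runs Canis → … → MRCA → … → Streptococcus; the MRCA is the root of the tree.
Branch lengths along that path: 1.34 + 1.67 + 0.84 + 0.81 + 0.58 + 0.99 + 0.33 + 0.78 + 0.81 + 0.57 = 8.72.

8.72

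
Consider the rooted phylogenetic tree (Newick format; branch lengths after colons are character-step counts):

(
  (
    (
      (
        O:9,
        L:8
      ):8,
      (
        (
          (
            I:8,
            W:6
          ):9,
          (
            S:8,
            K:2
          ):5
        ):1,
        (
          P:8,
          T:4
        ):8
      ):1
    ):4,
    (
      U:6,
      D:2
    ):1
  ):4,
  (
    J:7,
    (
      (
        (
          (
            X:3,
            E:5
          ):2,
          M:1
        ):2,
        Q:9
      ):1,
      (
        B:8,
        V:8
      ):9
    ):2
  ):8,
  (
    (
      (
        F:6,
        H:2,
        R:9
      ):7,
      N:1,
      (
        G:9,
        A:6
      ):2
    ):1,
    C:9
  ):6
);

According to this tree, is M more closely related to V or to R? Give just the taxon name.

The MRCA of M and V subtends ((((X,E),M),Q),(B,V)) (6 taxa).
The MRCA of M and R is the root, subtending the entire tree (24 taxa).
The first is nested inside the second, so M shares a more recent common ancestor with V.

V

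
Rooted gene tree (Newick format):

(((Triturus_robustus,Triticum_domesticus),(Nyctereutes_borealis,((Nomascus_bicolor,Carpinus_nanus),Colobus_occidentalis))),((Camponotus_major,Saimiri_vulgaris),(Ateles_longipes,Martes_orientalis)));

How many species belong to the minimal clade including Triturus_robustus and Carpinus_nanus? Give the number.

The MRCA of Triturus_robustus and Carpinus_nanus is the node subtending ((Triturus_robustus,Triticum_domesticus),(Nyctereutes_borealis,((Nomascus_bicolor,Carpinus_nanus),Colobus_occidentalis))).
That clade contains 6 terminal taxa: Carpinus_nanus, Colobus_occidentalis, Nomascus_bicolor, Nyctereutes_borealis, Triticum_domesticus, Triturus_robustus.

6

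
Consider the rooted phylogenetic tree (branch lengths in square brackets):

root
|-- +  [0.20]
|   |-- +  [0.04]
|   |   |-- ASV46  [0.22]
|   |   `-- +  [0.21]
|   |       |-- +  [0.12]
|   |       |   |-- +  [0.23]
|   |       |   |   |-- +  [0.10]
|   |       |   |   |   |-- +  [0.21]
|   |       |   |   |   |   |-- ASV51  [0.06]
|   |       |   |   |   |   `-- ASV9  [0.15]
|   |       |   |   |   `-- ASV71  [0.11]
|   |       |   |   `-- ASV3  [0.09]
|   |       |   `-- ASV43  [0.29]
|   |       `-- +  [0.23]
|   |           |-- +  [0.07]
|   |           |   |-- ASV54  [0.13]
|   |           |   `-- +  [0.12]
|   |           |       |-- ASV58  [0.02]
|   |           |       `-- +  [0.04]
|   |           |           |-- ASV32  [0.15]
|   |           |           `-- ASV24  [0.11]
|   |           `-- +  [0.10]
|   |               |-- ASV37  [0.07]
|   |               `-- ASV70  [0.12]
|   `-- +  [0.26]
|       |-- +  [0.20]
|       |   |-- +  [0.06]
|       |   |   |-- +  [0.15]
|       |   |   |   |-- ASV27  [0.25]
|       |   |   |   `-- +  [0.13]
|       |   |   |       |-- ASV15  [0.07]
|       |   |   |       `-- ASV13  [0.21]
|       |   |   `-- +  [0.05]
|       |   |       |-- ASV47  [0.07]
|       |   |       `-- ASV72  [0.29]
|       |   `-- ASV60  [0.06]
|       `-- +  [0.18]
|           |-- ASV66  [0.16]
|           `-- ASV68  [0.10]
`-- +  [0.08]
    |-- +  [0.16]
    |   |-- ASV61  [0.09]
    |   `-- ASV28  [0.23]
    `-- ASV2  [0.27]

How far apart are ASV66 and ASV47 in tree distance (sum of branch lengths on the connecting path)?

0.72

The path runs ASV66 → … → MRCA → … → ASV47; the MRCA is the node subtending ((((ASV27,(ASV15,ASV13)),(ASV47,ASV72)),ASV60),(ASV66,ASV68)).
Branch lengths along that path: 0.16 + 0.18 + 0.20 + 0.06 + 0.05 + 0.07 = 0.72.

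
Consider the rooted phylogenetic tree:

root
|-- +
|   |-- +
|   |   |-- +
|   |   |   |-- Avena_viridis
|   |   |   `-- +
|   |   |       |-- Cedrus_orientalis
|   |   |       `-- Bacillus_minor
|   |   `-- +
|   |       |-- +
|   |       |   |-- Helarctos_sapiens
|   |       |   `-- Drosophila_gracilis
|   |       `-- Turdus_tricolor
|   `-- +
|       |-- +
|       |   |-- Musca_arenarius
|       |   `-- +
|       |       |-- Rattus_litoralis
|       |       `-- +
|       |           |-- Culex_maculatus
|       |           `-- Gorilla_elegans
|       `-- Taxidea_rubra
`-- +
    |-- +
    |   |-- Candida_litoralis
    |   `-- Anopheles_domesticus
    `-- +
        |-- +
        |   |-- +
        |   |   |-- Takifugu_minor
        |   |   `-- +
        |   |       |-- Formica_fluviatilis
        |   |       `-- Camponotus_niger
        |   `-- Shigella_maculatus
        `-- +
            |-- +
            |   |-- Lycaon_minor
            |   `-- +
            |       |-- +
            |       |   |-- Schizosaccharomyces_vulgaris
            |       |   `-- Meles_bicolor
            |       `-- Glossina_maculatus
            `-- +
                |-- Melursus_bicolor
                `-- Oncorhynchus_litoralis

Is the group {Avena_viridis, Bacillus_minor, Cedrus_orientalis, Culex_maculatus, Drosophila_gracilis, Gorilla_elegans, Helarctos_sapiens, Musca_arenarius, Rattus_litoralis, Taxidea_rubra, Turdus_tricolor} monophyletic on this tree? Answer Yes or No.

Yes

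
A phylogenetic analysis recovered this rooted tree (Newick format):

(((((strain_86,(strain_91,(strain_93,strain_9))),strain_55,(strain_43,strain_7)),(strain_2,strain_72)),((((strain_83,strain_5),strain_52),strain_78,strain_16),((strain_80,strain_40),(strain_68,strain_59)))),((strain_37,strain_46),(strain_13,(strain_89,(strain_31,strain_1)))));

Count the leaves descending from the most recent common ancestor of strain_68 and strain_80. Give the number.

4

The MRCA of strain_68 and strain_80 is the node subtending ((strain_80,strain_40),(strain_68,strain_59)).
That clade contains 4 terminal taxa: strain_40, strain_59, strain_68, strain_80.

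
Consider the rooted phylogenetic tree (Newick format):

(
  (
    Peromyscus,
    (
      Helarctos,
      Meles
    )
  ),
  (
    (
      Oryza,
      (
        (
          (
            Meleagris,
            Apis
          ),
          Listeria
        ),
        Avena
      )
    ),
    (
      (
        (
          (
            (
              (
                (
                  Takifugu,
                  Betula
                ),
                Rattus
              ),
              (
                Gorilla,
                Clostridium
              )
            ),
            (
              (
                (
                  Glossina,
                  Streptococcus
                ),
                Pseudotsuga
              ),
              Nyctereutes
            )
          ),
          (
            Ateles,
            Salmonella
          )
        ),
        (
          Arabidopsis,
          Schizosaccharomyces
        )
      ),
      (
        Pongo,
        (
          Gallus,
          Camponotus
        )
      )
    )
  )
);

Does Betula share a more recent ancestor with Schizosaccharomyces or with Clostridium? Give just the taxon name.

The MRCA of Betula and Clostridium subtends (((Takifugu,Betula),Rattus),(Gorilla,Clostridium)) (5 taxa).
The MRCA of Betula and Schizosaccharomyces subtends ((((((Takifugu,Betula),Rattus),(Gorilla,Clostridium)),(((Glossina,Streptococcus),Pseudotsuga),Nyctereutes)),(Ateles,Salmonella)),(Arabidopsis,Schizosaccharomyces)) (13 taxa).
The first is nested inside the second, so Betula shares a more recent common ancestor with Clostridium.

Clostridium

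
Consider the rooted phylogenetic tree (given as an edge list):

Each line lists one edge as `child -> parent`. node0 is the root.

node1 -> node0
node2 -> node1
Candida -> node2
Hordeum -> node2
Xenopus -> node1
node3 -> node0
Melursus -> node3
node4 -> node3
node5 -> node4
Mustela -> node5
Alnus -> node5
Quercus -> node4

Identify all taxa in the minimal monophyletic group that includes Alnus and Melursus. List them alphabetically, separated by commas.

Alnus, Melursus, Mustela, Quercus

Tracing Alnus: it sits inside (Mustela,Alnus).
Tracing Melursus: it sits inside (Melursus,((Mustela,Alnus),Quercus)).
The smallest clade enclosing both is (Melursus,((Mustela,Alnus),Quercus)); the answer is its 4 terminal taxa in alphabetical order.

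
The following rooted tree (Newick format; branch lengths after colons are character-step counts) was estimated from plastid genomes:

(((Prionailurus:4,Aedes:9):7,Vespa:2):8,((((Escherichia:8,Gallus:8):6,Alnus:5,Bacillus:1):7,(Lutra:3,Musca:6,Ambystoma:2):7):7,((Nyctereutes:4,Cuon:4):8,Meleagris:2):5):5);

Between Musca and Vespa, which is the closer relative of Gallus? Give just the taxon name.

The MRCA of Gallus and Musca subtends (((Escherichia,Gallus),Alnus,Bacillus),(Lutra,Musca,Ambystoma)) (7 taxa).
The MRCA of Gallus and Vespa is the root, subtending the entire tree (13 taxa).
The first is nested inside the second, so Gallus shares a more recent common ancestor with Musca.

Musca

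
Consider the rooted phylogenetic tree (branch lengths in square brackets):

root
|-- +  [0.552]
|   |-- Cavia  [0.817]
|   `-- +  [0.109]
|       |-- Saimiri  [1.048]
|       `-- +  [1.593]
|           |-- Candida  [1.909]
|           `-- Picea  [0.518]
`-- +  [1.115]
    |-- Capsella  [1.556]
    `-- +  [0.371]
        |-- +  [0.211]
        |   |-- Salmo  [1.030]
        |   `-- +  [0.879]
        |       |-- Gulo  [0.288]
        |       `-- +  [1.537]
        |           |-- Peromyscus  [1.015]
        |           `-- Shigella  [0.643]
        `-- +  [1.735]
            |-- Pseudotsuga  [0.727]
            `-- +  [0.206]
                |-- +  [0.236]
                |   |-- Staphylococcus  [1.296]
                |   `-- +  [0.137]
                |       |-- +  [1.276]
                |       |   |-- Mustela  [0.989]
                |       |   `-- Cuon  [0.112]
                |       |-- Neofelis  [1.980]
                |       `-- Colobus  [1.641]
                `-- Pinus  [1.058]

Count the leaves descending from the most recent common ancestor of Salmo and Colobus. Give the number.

11

The MRCA of Salmo and Colobus is the node subtending ((Salmo,(Gulo,(Peromyscus,Shigella))),(Pseudotsuga,((Staphylococcus,((Mustela,Cuon),Neofelis,Colobus)),Pinus))).
That clade contains 11 terminal taxa: Colobus, Cuon, Gulo, Mustela, Neofelis, Peromyscus, Pinus, Pseudotsuga, Salmo, Shigella, Staphylococcus.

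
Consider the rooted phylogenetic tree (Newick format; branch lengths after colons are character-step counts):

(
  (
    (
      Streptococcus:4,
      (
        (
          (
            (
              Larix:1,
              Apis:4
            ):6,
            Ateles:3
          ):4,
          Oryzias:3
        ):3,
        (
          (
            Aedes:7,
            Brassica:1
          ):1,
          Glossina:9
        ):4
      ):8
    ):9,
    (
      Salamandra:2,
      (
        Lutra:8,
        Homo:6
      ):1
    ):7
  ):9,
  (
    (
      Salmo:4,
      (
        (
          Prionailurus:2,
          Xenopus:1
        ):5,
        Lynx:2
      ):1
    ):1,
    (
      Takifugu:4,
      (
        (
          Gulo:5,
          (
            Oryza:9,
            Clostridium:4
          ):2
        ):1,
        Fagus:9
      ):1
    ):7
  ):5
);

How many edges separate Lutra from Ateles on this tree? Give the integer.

8

The MRCA of Lutra and Ateles is the node subtending ((Streptococcus,((((Larix,Apis),Ateles),Oryzias),((Aedes,Brassica),Glossina))),(Salamandra,(Lutra,Homo))).
From Lutra up to that node: 3 branches. From Ateles up to the same node: 5 branches. Total: 3 + 5 = 8.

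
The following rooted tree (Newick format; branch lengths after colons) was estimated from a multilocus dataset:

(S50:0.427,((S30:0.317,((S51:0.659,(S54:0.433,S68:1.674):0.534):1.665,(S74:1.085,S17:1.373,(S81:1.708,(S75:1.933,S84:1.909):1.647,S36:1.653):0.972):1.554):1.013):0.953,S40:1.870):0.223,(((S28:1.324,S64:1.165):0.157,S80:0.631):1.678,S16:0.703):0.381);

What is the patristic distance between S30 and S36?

5.509

The path runs S30 → … → MRCA → … → S36; the MRCA is the node subtending (S30,((S51,(S54,S68)),(S74,S17,(S81,(S75,S84),S36)))).
Branch lengths along that path: 0.317 + 1.013 + 1.554 + 0.972 + 1.653 = 5.509.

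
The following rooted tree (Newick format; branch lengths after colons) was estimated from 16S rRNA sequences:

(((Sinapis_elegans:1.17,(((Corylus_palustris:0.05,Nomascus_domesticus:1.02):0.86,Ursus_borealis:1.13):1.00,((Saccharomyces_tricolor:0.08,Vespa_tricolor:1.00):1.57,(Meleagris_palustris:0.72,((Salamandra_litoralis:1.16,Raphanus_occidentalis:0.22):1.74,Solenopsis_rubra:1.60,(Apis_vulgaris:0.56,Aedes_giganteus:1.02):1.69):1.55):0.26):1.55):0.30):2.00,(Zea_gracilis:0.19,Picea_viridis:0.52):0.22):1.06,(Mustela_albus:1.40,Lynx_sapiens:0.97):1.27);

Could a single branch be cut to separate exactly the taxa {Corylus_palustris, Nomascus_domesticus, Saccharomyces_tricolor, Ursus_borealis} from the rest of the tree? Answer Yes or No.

The MRCA of the listed taxa subtends (((Corylus_palustris,Nomascus_domesticus),Ursus_borealis),((Saccharomyces_tricolor,Vespa_tricolor),(Meleagris_palustris,((Salamandra_litoralis,Raphanus_occidentalis),Solenopsis_rubra,(Apis_vulgaris,Aedes_giganteus))))).
That clade also contains Aedes_giganteus, Apis_vulgaris, Meleagris_palustris, Raphanus_occidentalis, Salamandra_litoralis, Solenopsis_rubra, Vespa_tricolor, which are not in the proposed group, so the group is not monophyletic.

No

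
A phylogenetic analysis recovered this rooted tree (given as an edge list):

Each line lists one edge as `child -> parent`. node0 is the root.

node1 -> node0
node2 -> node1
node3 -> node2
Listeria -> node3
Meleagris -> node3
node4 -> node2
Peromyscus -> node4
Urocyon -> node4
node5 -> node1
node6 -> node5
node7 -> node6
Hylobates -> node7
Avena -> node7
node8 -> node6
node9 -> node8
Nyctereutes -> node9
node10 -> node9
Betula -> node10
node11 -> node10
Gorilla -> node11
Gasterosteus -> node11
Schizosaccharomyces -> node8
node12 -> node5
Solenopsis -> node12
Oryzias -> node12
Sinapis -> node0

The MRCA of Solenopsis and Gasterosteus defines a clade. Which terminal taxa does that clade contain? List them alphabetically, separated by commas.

Avena, Betula, Gasterosteus, Gorilla, Hylobates, Nyctereutes, Oryzias, Schizosaccharomyces, Solenopsis

Tracing Solenopsis: it sits inside (Solenopsis,Oryzias).
Tracing Gasterosteus: it sits inside (Gorilla,Gasterosteus).
The smallest clade enclosing both is (((Hylobates,Avena),((Nyctereutes,(Betula,(Gorilla,Gasterosteus))),Schizosaccharomyces)),(Solenopsis,Oryzias)); the answer is its 9 terminal taxa in alphabetical order.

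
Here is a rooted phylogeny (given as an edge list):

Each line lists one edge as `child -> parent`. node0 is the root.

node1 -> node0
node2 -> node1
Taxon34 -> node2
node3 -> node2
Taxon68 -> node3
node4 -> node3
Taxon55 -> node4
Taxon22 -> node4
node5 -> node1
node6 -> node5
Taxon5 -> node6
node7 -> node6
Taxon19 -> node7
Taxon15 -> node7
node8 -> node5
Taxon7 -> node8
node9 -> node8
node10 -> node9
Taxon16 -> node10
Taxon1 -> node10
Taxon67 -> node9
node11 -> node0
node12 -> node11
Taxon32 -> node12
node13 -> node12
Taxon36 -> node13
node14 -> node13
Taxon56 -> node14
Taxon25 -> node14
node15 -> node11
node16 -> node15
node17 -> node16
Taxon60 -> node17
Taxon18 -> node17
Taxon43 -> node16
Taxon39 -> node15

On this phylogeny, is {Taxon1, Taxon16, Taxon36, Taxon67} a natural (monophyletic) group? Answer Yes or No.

No

The MRCA of the listed taxa is the root, so the smallest clade containing them is the whole tree.
That clade also contains Taxon15, Taxon18, Taxon19, Taxon22, Taxon25, Taxon32, Taxon34, Taxon39, Taxon43, Taxon5, Taxon55, Taxon56, Taxon60, Taxon68, Taxon7, which are not in the proposed group, so the group is not monophyletic.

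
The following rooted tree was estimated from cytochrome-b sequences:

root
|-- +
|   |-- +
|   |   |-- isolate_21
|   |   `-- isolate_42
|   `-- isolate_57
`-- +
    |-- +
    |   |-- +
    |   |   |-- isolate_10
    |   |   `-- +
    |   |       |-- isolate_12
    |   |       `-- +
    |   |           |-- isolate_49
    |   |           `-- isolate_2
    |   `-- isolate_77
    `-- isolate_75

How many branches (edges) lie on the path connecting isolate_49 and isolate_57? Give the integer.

8

The MRCA of isolate_49 and isolate_57 is the root of the tree.
From isolate_49 up to that node: 6 branches. From isolate_57 up to the same node: 2 branches. Total: 6 + 2 = 8.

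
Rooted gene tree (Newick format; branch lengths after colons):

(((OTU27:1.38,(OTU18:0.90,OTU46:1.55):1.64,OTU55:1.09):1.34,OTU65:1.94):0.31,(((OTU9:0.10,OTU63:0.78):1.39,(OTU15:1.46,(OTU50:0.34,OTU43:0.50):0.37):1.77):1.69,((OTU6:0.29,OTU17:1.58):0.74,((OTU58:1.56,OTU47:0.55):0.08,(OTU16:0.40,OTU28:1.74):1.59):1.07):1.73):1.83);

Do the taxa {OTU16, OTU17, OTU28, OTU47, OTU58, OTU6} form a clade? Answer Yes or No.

Yes

The most recent common ancestor of these taxa subtends ((OTU6,OTU17),((OTU58,OTU47),(OTU16,OTU28))).
That clade has exactly 6 tips — every listed taxon and nothing else — so the group is monophyletic.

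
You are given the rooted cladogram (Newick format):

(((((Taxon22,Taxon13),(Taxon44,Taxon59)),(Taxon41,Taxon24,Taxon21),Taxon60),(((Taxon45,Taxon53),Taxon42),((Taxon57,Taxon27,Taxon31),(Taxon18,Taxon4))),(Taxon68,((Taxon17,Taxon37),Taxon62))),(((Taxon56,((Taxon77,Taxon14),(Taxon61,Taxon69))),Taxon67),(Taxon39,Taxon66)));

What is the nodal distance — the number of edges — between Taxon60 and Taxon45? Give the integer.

6

The MRCA of Taxon60 and Taxon45 is the node subtending ((((Taxon22,Taxon13),(Taxon44,Taxon59)),(Taxon41,Taxon24,Taxon21),Taxon60),(((Taxon45,Taxon53),Taxon42),((Taxon57,Taxon27,Taxon31),(Taxon18,Taxon4))),(Taxon68,((Taxon17,Taxon37),Taxon62))).
From Taxon60 up to that node: 2 branches. From Taxon45 up to the same node: 4 branches. Total: 2 + 4 = 6.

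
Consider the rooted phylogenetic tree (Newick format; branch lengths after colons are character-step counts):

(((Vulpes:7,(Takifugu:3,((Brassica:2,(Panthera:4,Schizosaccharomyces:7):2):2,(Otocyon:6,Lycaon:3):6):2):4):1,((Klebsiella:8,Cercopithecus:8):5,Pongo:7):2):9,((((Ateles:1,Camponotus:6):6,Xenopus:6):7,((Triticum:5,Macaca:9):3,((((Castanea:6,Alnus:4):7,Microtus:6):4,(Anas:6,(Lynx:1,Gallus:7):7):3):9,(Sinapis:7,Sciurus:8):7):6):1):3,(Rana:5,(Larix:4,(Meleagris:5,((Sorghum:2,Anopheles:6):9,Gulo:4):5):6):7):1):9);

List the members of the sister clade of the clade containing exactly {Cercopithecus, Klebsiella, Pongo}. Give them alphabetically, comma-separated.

Brassica, Lycaon, Otocyon, Panthera, Schizosaccharomyces, Takifugu, Vulpes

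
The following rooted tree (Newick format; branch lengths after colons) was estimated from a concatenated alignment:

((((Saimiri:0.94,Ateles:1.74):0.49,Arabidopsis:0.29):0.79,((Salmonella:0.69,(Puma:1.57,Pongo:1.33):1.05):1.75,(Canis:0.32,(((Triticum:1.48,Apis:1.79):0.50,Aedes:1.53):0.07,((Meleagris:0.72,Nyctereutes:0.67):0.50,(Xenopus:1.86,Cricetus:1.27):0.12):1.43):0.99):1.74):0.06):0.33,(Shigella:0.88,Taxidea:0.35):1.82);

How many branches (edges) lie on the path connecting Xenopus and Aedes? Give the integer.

The MRCA of Xenopus and Aedes is the node subtending (((Triticum,Apis),Aedes),((Meleagris,Nyctereutes),(Xenopus,Cricetus))).
From Xenopus up to that node: 3 branches. From Aedes up to the same node: 2 branches. Total: 3 + 2 = 5.

5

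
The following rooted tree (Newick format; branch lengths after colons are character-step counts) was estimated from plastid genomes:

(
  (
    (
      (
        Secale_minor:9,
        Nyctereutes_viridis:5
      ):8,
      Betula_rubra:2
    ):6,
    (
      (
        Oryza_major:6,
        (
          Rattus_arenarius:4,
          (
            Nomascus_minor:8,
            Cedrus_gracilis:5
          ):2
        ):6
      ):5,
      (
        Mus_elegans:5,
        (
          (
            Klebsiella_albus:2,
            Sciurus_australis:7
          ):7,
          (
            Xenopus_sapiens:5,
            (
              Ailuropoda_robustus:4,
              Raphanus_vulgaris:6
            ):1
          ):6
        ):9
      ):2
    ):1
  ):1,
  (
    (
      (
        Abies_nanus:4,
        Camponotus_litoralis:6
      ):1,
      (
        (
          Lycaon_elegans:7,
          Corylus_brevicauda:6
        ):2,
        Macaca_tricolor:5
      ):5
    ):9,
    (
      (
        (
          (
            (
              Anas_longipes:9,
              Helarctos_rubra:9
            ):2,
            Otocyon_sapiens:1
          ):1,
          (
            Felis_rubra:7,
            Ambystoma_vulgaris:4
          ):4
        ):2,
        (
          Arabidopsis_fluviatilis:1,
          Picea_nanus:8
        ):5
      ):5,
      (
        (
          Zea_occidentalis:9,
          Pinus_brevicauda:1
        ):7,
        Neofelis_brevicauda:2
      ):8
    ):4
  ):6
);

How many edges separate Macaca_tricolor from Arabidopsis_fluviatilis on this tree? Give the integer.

The MRCA of Macaca_tricolor and Arabidopsis_fluviatilis is the node subtending (((Abies_nanus,Camponotus_litoralis),((Lycaon_elegans,Corylus_brevicauda),Macaca_tricolor)),(((((Anas_longipes,Helarctos_rubra),Otocyon_sapiens),(Felis_rubra,Ambystoma_vulgaris)),(Arabidopsis_fluviatilis,Picea_nanus)),((Zea_occidentalis,Pinus_brevicauda),Neofelis_brevicauda))).
From Macaca_tricolor up to that node: 3 branches. From Arabidopsis_fluviatilis up to the same node: 4 branches. Total: 3 + 4 = 7.

7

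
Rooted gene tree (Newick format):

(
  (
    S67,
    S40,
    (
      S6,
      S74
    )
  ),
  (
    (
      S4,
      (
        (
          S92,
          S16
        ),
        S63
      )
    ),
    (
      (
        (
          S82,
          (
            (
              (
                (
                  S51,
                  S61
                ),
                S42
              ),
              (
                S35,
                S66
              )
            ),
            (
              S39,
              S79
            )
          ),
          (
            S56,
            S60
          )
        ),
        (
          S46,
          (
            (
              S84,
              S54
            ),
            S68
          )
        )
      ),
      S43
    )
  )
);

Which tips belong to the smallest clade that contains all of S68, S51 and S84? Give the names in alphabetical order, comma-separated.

Tracing S68: it sits inside ((S84,S54),S68).
Tracing S51: it sits inside (S51,S61).
Tracing S84: it sits inside (S84,S54).
The smallest clade enclosing all 3 is ((S82,((((S51,S61),S42),(S35,S66)),(S39,S79)),(S56,S60)),(S46,((S84,S54),S68))); the answer is its 14 terminal taxa in alphabetical order.

S35, S39, S42, S46, S51, S54, S56, S60, S61, S66, S68, S79, S82, S84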